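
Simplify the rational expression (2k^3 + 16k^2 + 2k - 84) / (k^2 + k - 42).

(2k^2 + 2k - 12)/(k - 6)

Apply the Euclidean algorithm:
  2k^3 + 16k^2 + 2k - 84 = (2k + 14)(k^2 + k - 42) + (72k + 504)
  k^2 + k - 42 = ((1/72)k - 1/12)(72k + 504) + (0)
Last nonzero remainder: 72k + 504. Dividing through by 72 gives the monic gcd k + 7.
Cancel k + 7 from numerator and denominator to get the reduced form.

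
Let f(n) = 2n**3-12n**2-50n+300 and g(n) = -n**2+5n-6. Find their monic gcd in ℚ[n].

Euclidean algorithm in ℚ[n]:
  2n**3-12n**2-50n+300 = (-2n+2)(-n**2+5n-6) + (-72n+312)
  -n**2+5n-6 = ((1/72)n-1/108)(-72n+312) + (-28/9)
  -72n+312 = ((162/7)n-702/7)(-28/9) + (0)
The last nonzero remainder is the constant -28/9, so the polynomials are coprime and gcd = 1.

1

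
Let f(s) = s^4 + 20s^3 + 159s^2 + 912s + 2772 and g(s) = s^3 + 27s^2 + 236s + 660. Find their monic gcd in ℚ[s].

s^2 + 17s + 66

Repeated division with remainder:
  s^4 + 20s^3 + 159s^2 + 912s + 2772 = (s - 7)(s^3 + 27s^2 + 236s + 660) + (112s^2 + 1904s + 7392)
  s^3 + 27s^2 + 236s + 660 = ((1/112)s + 5/56)(112s^2 + 1904s + 7392) + (0)
Last nonzero remainder: 112s^2 + 1904s + 7392. Dividing through by 112 gives the monic gcd s^2 + 17s + 66.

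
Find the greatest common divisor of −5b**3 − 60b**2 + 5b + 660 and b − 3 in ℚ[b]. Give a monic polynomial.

b − 3

Repeated division with remainder:
  −5b**3 − 60b**2 + 5b + 660 = (−5b**2 − 75b − 220)(b − 3) + (0)
The last nonzero remainder b − 3 is already monic.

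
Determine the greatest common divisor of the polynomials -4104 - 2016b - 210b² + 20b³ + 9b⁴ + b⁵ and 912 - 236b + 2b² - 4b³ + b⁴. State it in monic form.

Euclidean algorithm in ℚ[b]:
  b⁵ + 9b⁴ + 20b³ - 210b² - 2016b - 4104 = (b + 13)(b⁴ - 4b³ + 2b² - 236b + 912) + (70b³ + 140b - 15960)
  b⁴ - 4b³ + 2b² - 236b + 912 = ((1/70)b - 2/35)(70b³ + 140b - 15960) + (0)
Last nonzero remainder: 70b³ + 140b - 15960. Dividing through by 70 gives the monic gcd b³ + 2b - 228.

-228 + 2b + b³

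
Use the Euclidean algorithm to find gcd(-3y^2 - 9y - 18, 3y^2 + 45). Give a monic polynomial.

1

Apply the Euclidean algorithm:
  -3y^2 - 9y - 18 = (-1)(3y^2 + 45) + (-9y + 27)
  3y^2 + 45 = (-(1/3)y - 1)(-9y + 27) + (72)
  -9y + 27 = (-(1/8)y + 3/8)(72) + (0)
The last nonzero remainder is the constant 72, so the polynomials are coprime and gcd = 1.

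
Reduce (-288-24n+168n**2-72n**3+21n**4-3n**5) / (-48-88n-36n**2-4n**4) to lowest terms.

Euclidean algorithm in ℚ[n]:
  -3n**5+21n**4-72n**3+168n**2-24n-288 = ((3/4)n-21/4)(-4n**4-36n**2-88n-48) + (-45n**3+45n**2-450n-540)
  -4n**4-36n**2-88n-48 = ((4/45)n+4/45)(-45n**3+45n**2-450n-540) + (0)
Last nonzero remainder: -45n**3+45n**2-450n-540. Dividing through by -45 gives the monic gcd n**3-n**2+10n+12.
Cancel n**3-n**2+10n+12 from numerator and denominator to get the reduced form.

(24-18n+3n**2)/(4+4n)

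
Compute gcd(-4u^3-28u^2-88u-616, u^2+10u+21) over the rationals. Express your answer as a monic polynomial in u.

Euclidean algorithm in ℚ[u]:
  -4u^3-28u^2-88u-616 = (-4u+12)(u^2+10u+21) + (-124u-868)
  u^2+10u+21 = (-(1/124)u-3/124)(-124u-868) + (0)
Last nonzero remainder: -124u-868. Dividing through by -124 gives the monic gcd u+7.

u+7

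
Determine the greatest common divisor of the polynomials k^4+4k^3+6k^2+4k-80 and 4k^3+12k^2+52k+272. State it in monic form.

k+4

Euclidean algorithm in ℚ[k]:
  k^4+4k^3+6k^2+4k-80 = ((1/4)k+1/4)(4k^3+12k^2+52k+272) + (-10k^2-77k-148)
  4k^3+12k^2+52k+272 = (-(2/5)k+47/25)(-10k^2-77k-148) + ((3439/25)k+13756/25)
  -10k^2-77k-148 = (-(250/3439)k-925/3439)((3439/25)k+13756/25) + (0)
Last nonzero remainder: (3439/25)k+13756/25. Dividing through by 3439/25 gives the monic gcd k+4.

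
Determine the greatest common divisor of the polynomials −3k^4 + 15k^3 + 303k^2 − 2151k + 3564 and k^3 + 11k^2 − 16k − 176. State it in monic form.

k^2 + 7k − 44

Apply the Euclidean algorithm:
  −3k^4 + 15k^3 + 303k^2 − 2151k + 3564 = (−3k + 48)(k^3 + 11k^2 − 16k − 176) + (−273k^2 − 1911k + 12012)
  k^3 + 11k^2 − 16k − 176 = (−(1/273)k − 4/273)(−273k^2 − 1911k + 12012) + (0)
Last nonzero remainder: −273k^2 − 1911k + 12012. Dividing through by −273 gives the monic gcd k^2 + 7k − 44.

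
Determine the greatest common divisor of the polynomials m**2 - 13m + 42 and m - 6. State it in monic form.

By polynomial division,
  m**2 - 13m + 42 = (m - 7)(m - 6) + (0)
The last nonzero remainder m - 6 is already monic.

m - 6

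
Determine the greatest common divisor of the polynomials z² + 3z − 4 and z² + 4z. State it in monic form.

Euclidean algorithm in ℚ[z]:
  z² + 3z − 4 = (z² + 4z) + (−z − 4)
  z² + 4z = (−z)(−z − 4) + (0)
Last nonzero remainder: −z − 4. Dividing through by −1 gives the monic gcd z + 4.

z + 4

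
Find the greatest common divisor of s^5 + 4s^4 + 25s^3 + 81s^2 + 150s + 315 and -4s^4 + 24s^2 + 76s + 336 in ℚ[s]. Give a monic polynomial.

s^3 + 4s^2 + 10s + 21

By polynomial division,
  s^5 + 4s^4 + 25s^3 + 81s^2 + 150s + 315 = (-(1/4)s - 1)(-4s^4 + 24s^2 + 76s + 336) + (31s^3 + 124s^2 + 310s + 651)
  -4s^4 + 24s^2 + 76s + 336 = (-(4/31)s + 16/31)(31s^3 + 124s^2 + 310s + 651) + (0)
Last nonzero remainder: 31s^3 + 124s^2 + 310s + 651. Dividing through by 31 gives the monic gcd s^3 + 4s^2 + 10s + 21.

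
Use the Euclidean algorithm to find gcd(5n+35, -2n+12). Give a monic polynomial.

Apply the Euclidean algorithm:
  5n+35 = (-5/2)(-2n+12) + (65)
  -2n+12 = (-(2/65)n+12/65)(65) + (0)
The last nonzero remainder is the constant 65, so the polynomials are coprime and gcd = 1.

1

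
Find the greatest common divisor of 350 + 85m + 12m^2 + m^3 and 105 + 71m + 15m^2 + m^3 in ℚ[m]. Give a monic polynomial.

7 + m

Euclidean algorithm in ℚ[m]:
  m^3 + 12m^2 + 85m + 350 = (m^3 + 15m^2 + 71m + 105) + (−3m^2 + 14m + 245)
  m^3 + 15m^2 + 71m + 105 = (−(1/3)m − 59/9)(−3m^2 + 14m + 245) + ((2200/9)m + 15400/9)
  −3m^2 + 14m + 245 = (−(27/2200)m + 63/440)((2200/9)m + 15400/9) + (0)
Last nonzero remainder: (2200/9)m + 15400/9. Dividing through by 2200/9 gives the monic gcd m + 7.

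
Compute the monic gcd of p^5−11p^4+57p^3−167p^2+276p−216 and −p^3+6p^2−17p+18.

By polynomial division,
  p^5−11p^4+57p^3−167p^2+276p−216 = (−p^2+5p−10)(−p^3+6p^2−17p+18) + (−4p^2+16p−36)
  −p^3+6p^2−17p+18 = ((1/4)p−1/2)(−4p^2+16p−36) + (0)
Last nonzero remainder: −4p^2+16p−36. Dividing through by −4 gives the monic gcd p^2−4p+9.

p^2−4p+9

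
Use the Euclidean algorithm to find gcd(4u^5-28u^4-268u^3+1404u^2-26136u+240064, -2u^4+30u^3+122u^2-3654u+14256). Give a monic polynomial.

u^2+3u-88

Repeated division with remainder:
  4u^5-28u^4-268u^3+1404u^2-26136u+240064 = (-2u-16)(-2u^4+30u^3+122u^2-3654u+14256) + (456u^3-3952u^2-56088u+468160)
  -2u^4+30u^3+122u^2-3654u+14256 = (-(1/228)u+1/36)(456u^3-3952u^2-56088u+468160) + (-(128/9)u^2-(128/3)u+11264/9)
  456u^3-3952u^2-56088u+468160 = (-(513/16)u+5985/16)(-(128/9)u^2-(128/3)u+11264/9) + (0)
Last nonzero remainder: -(128/9)u^2-(128/3)u+11264/9. Dividing through by -128/9 gives the monic gcd u^2+3u-88.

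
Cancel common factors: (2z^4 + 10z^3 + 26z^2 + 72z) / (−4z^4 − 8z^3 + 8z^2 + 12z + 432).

(−z)/(2z − 6)

Apply the Euclidean algorithm:
  2z^4 + 10z^3 + 26z^2 + 72z = (−1/2)(−4z^4 − 8z^3 + 8z^2 + 12z + 432) + (6z^3 + 30z^2 + 78z + 216)
  −4z^4 − 8z^3 + 8z^2 + 12z + 432 = (−(2/3)z + 2)(6z^3 + 30z^2 + 78z + 216) + (0)
Last nonzero remainder: 6z^3 + 30z^2 + 78z + 216. Dividing through by 6 gives the monic gcd z^3 + 5z^2 + 13z + 36.
Cancel z^3 + 5z^2 + 13z + 36 from numerator and denominator to get the reduced form.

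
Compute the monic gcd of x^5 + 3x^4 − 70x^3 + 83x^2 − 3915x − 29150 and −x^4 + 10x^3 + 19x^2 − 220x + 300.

x^2 − 5x − 50

By polynomial division,
  x^5 + 3x^4 − 70x^3 + 83x^2 − 3915x − 29150 = (−x − 13)(−x^4 + 10x^3 + 19x^2 − 220x + 300) + (79x^3 + 110x^2 − 6475x − 25250)
  −x^4 + 10x^3 + 19x^2 − 220x + 300 = (−(1/79)x + 900/6241)(79x^3 + 110x^2 − 6475x − 25250) + (−(491946/6241)x^2 + (2459730/6241)x + 24597300/6241)
  79x^3 + 110x^2 − 6475x − 25250 = (−(493039/491946)x − 3151705/491946)(−(491946/6241)x^2 + (2459730/6241)x + 24597300/6241) + (0)
Last nonzero remainder: −(491946/6241)x^2 + (2459730/6241)x + 24597300/6241. Dividing through by −491946/6241 gives the monic gcd x^2 − 5x − 50.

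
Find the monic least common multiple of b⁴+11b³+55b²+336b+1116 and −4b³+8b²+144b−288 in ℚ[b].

b⁶+3b⁵−21b⁴+28b³−912b²−4896b+13392

Euclidean algorithm in ℚ[b]:
  b⁴+11b³+55b²+336b+1116 = (−(1/4)b−13/4)(−4b³+8b²+144b−288) + (117b²+732b+180)
  −4b³+8b²+144b−288 = (−(4/117)b+1288/4563)(117b²+732b+180) + (−(85888/1521)b−171776/507)
  117b²+732b+180 = (−(177957/85888)b−22815/42944)(−(85888/1521)b−171776/507) + (0)
Last nonzero remainder: −(85888/1521)b−171776/507. Dividing through by −85888/1521 gives the monic gcd b+6.
Then lcm(f, g) = f·g / gcd(f, g); expanding and making the result monic gives the answer.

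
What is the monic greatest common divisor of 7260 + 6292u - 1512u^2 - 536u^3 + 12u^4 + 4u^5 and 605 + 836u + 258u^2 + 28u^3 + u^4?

55 + 71u + 17u^2 + u^3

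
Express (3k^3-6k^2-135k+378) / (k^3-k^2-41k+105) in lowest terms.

(3k-18)/(k-5)

Euclidean algorithm in ℚ[k]:
  3k^3-6k^2-135k+378 = (3)(k^3-k^2-41k+105) + (-3k^2-12k+63)
  k^3-k^2-41k+105 = (-(1/3)k+5/3)(-3k^2-12k+63) + (0)
Last nonzero remainder: -3k^2-12k+63. Dividing through by -3 gives the monic gcd k^2+4k-21.
Cancel k^2+4k-21 from numerator and denominator to get the reduced form.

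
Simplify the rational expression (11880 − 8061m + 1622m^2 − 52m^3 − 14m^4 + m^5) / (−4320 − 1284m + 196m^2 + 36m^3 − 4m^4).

(−165 + 73m − 3m^2 − m^3)/(60 + 32m + 4m^2)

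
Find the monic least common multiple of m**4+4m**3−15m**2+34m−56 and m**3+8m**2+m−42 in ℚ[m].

Apply the Euclidean algorithm:
  m**4+4m**3−15m**2+34m−56 = (m−4)(m**3+8m**2+m−42) + (16m**2+80m−224)
  m**3+8m**2+m−42 = ((1/16)m+3/16)(16m**2+80m−224) + (0)
Last nonzero remainder: 16m**2+80m−224. Dividing through by 16 gives the monic gcd m**2+5m−14.
Then lcm(f, g) = f·g / gcd(f, g); expanding and making the result monic gives the answer.

m**5+7m**4−3m**3−11m**2+46m−168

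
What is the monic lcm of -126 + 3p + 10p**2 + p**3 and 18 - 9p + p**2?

Apply the Euclidean algorithm:
  p**3 + 10p**2 + 3p - 126 = (p + 19)(p**2 - 9p + 18) + (156p - 468)
  p**2 - 9p + 18 = ((1/156)p - 1/26)(156p - 468) + (0)
Last nonzero remainder: 156p - 468. Dividing through by 156 gives the monic gcd p - 3.
Then lcm(f, g) = f·g / gcd(f, g); expanding and making the result monic gives the answer.

756 - 144p - 57p**2 + 4p**3 + p**4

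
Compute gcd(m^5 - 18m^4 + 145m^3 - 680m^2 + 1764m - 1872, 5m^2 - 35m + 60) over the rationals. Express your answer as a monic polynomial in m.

m^2 - 7m + 12

By polynomial division,
  m^5 - 18m^4 + 145m^3 - 680m^2 + 1764m - 1872 = ((1/5)m^3 - (11/5)m^2 + (56/5)m - 156/5)(5m^2 - 35m + 60) + (0)
Last nonzero remainder: 5m^2 - 35m + 60. Dividing through by 5 gives the monic gcd m^2 - 7m + 12.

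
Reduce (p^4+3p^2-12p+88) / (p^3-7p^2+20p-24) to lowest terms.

Euclidean algorithm in ℚ[p]:
  p^4+3p^2-12p+88 = (p+7)(p^3-7p^2+20p-24) + (32p^2-128p+256)
  p^3-7p^2+20p-24 = ((1/32)p-3/32)(32p^2-128p+256) + (0)
Last nonzero remainder: 32p^2-128p+256. Dividing through by 32 gives the monic gcd p^2-4p+8.
Cancel p^2-4p+8 from numerator and denominator to get the reduced form.

(p^2+4p+11)/(p-3)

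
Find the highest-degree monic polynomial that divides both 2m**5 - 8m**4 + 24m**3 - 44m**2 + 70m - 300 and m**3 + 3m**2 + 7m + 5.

Euclidean algorithm in ℚ[m]:
  2m**5 - 8m**4 + 24m**3 - 44m**2 + 70m - 300 = (2m**2 - 14m + 52)(m**3 + 3m**2 + 7m + 5) + (-112m**2 - 224m - 560)
  m**3 + 3m**2 + 7m + 5 = (-(1/112)m - 1/112)(-112m**2 - 224m - 560) + (0)
Last nonzero remainder: -112m**2 - 224m - 560. Dividing through by -112 gives the monic gcd m**2 + 2m + 5.

m**2 + 2m + 5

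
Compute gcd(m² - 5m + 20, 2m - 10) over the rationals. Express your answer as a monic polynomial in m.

1

Euclidean algorithm in ℚ[m]:
  m² - 5m + 20 = ((1/2)m)(2m - 10) + (20)
  2m - 10 = ((1/10)m - 1/2)(20) + (0)
The last nonzero remainder is the constant 20, so the polynomials are coprime and gcd = 1.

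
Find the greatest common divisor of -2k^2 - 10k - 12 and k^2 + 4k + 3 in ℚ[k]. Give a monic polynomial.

k + 3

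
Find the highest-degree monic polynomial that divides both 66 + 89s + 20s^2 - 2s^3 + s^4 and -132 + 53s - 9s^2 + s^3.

Euclidean algorithm in ℚ[s]:
  s^4 - 2s^3 + 20s^2 + 89s + 66 = (s + 7)(s^3 - 9s^2 + 53s - 132) + (30s^2 - 150s + 990)
  s^3 - 9s^2 + 53s - 132 = ((1/30)s - 2/15)(30s^2 - 150s + 990) + (0)
Last nonzero remainder: 30s^2 - 150s + 990. Dividing through by 30 gives the monic gcd s^2 - 5s + 33.

33 - 5s + s^2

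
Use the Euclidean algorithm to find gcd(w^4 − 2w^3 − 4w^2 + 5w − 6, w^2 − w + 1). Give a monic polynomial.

w^2 − w + 1

Apply the Euclidean algorithm:
  w^4 − 2w^3 − 4w^2 + 5w − 6 = (w^2 − w − 6)(w^2 − w + 1) + (0)
The last nonzero remainder w^2 − w + 1 is already monic.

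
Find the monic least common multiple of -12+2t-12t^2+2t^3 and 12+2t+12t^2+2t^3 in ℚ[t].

Euclidean algorithm in ℚ[t]:
  2t^3-12t^2+2t-12 = (2t^3+12t^2+2t+12) + (-24t^2-24)
  2t^3+12t^2+2t+12 = (-(1/12)t-1/2)(-24t^2-24) + (0)
Last nonzero remainder: -24t^2-24. Dividing through by -24 gives the monic gcd t^2+1.
Then lcm(f, g) = f·g / gcd(f, g); expanding and making the result monic gives the answer.

-36-35t^2+t^4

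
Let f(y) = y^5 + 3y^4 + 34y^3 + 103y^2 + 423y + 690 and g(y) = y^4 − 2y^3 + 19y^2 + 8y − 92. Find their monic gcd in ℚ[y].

Euclidean algorithm in ℚ[y]:
  y^5 + 3y^4 + 34y^3 + 103y^2 + 423y + 690 = (y + 5)(y^4 − 2y^3 + 19y^2 + 8y − 92) + (25y^3 + 475y + 1150)
  y^4 − 2y^3 + 19y^2 + 8y − 92 = ((1/25)y − 2/25)(25y^3 + 475y + 1150) + (0)
Last nonzero remainder: 25y^3 + 475y + 1150. Dividing through by 25 gives the monic gcd y^3 + 19y + 46.

y^3 + 19y + 46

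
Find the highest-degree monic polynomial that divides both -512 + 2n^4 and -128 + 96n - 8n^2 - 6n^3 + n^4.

-16 + n^2

Euclidean algorithm in ℚ[n]:
  2n^4 - 512 = (2)(n^4 - 6n^3 - 8n^2 + 96n - 128) + (12n^3 + 16n^2 - 192n - 256)
  n^4 - 6n^3 - 8n^2 + 96n - 128 = ((1/12)n - 11/18)(12n^3 + 16n^2 - 192n - 256) + ((160/9)n^2 - 2560/9)
  12n^3 + 16n^2 - 192n - 256 = ((27/40)n + 9/10)((160/9)n^2 - 2560/9) + (0)
Last nonzero remainder: (160/9)n^2 - 2560/9. Dividing through by 160/9 gives the monic gcd n^2 - 16.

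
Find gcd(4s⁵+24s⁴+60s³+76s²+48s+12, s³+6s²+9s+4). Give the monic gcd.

By polynomial division,
  4s⁵+24s⁴+60s³+76s²+48s+12 = (4s²+24)(s³+6s²+9s+4) + (−84s²−168s−84)
  s³+6s²+9s+4 = (−(1/84)s−1/21)(−84s²−168s−84) + (0)
Last nonzero remainder: −84s²−168s−84. Dividing through by −84 gives the monic gcd s²+2s+1.

s²+2s+1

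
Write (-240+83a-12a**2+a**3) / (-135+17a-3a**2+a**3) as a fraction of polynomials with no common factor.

(48-7a+a**2)/(27+2a+a**2)

By polynomial division,
  a**3-12a**2+83a-240 = (a**3-3a**2+17a-135) + (-9a**2+66a-105)
  a**3-3a**2+17a-135 = (-(1/9)a-13/27)(-9a**2+66a-105) + ((334/9)a-1670/9)
  -9a**2+66a-105 = (-(81/334)a+189/334)((334/9)a-1670/9) + (0)
Last nonzero remainder: (334/9)a-1670/9. Dividing through by 334/9 gives the monic gcd a-5.
Cancel a-5 from numerator and denominator to get the reduced form.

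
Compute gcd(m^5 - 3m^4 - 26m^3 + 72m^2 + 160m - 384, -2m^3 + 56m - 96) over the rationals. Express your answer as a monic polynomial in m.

m^2 - 6m + 8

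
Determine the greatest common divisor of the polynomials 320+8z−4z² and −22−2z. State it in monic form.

Apply the Euclidean algorithm:
  −4z²+8z+320 = (2z−26)(−2z−22) + (−252)
  −2z−22 = ((1/126)z+11/126)(−252) + (0)
The last nonzero remainder is the constant −252, so the polynomials are coprime and gcd = 1.

1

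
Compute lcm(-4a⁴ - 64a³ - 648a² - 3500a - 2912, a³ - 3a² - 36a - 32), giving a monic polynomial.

By polynomial division,
  -4a⁴ - 64a³ - 648a² - 3500a - 2912 = (-4a - 76)(a³ - 3a² - 36a - 32) + (-1020a² - 6364a - 5344)
  a³ - 3a² - 36a - 32 = (-(1/1020)a + 589/65025)(-1020a² - 6364a - 5344) + ((1066816/65025)a + 1066816/65025)
  -1020a² - 6364a - 5344 = (-(16581375/266704)a - 10859175/33338)((1066816/65025)a + 1066816/65025) + (0)
Last nonzero remainder: (1066816/65025)a + 1066816/65025. Dividing through by 1066816/65025 gives the monic gcd a + 1.
Then lcm(f, g) = f·g / gcd(f, g); expanding and making the result monic gives the answer.

a⁶ + 12a⁵ + 66a⁴ - 285a³ - 7956a² - 30912a - 23296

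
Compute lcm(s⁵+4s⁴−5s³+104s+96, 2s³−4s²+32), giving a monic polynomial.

Euclidean algorithm in ℚ[s]:
  s⁵+4s⁴−5s³+104s+96 = ((1/2)s²+3s+7/2)(2s³−4s²+32) + (−2s²+8s−16)
  2s³−4s²+32 = (−s−2)(−2s²+8s−16) + (0)
Last nonzero remainder: −2s²+8s−16. Dividing through by −2 gives the monic gcd s²−4s+8.
Then lcm(f, g) = f·g / gcd(f, g); expanding and making the result monic gives the answer.

s⁶+6s⁵+3s⁴−10s³+104s²+304s+192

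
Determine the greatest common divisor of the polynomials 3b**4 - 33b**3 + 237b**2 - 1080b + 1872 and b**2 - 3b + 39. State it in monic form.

b**2 - 3b + 39

Euclidean algorithm in ℚ[b]:
  3b**4 - 33b**3 + 237b**2 - 1080b + 1872 = (3b**2 - 24b + 48)(b**2 - 3b + 39) + (0)
The last nonzero remainder b**2 - 3b + 39 is already monic.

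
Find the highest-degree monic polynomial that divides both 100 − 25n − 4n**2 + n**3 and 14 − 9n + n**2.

1

Apply the Euclidean algorithm:
  n**3 − 4n**2 − 25n + 100 = (n + 5)(n**2 − 9n + 14) + (6n + 30)
  n**2 − 9n + 14 = ((1/6)n − 7/3)(6n + 30) + (84)
  6n + 30 = ((1/14)n + 5/14)(84) + (0)
The last nonzero remainder is the constant 84, so the polynomials are coprime and gcd = 1.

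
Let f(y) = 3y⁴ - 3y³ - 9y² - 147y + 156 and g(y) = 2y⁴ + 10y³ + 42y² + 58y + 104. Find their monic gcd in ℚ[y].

Repeated division with remainder:
  3y⁴ - 3y³ - 9y² - 147y + 156 = (3/2)(2y⁴ + 10y³ + 42y² + 58y + 104) + (-18y³ - 72y² - 234y)
  2y⁴ + 10y³ + 42y² + 58y + 104 = (-(1/9)y - 1/9)(-18y³ - 72y² - 234y) + (8y² + 32y + 104)
  -18y³ - 72y² - 234y = (-(9/4)y)(8y² + 32y + 104) + (0)
Last nonzero remainder: 8y² + 32y + 104. Dividing through by 8 gives the monic gcd y² + 4y + 13.

y² + 4y + 13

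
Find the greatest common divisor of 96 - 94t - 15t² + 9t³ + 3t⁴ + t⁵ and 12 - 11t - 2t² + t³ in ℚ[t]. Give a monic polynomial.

-3 + 2t + t²

Euclidean algorithm in ℚ[t]:
  t⁵ + 3t⁴ + 9t³ - 15t² - 94t + 96 = (t² + 5t + 30)(t³ - 2t² - 11t + 12) + (88t² + 176t - 264)
  t³ - 2t² - 11t + 12 = ((1/88)t - 1/22)(88t² + 176t - 264) + (0)
Last nonzero remainder: 88t² + 176t - 264. Dividing through by 88 gives the monic gcd t² + 2t - 3.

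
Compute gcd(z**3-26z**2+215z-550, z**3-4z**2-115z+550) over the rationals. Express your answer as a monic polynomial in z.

By polynomial division,
  z**3-26z**2+215z-550 = (z**3-4z**2-115z+550) + (-22z**2+330z-1100)
  z**3-4z**2-115z+550 = (-(1/22)z-1/2)(-22z**2+330z-1100) + (0)
Last nonzero remainder: -22z**2+330z-1100. Dividing through by -22 gives the monic gcd z**2-15z+50.

z**2-15z+50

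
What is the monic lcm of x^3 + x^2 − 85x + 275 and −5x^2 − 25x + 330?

Repeated division with remainder:
  x^3 + x^2 − 85x + 275 = (−(1/5)x + 4/5)(−5x^2 − 25x + 330) + (x + 11)
  −5x^2 − 25x + 330 = (−5x + 30)(x + 11) + (0)
The last nonzero remainder x + 11 is already monic.
Then lcm(f, g) = f·g / gcd(f, g); expanding and making the result monic gives the answer.

x^4 − 5x^3 − 91x^2 + 785x − 1650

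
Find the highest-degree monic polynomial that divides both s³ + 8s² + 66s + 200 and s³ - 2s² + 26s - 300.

s² + 4s + 50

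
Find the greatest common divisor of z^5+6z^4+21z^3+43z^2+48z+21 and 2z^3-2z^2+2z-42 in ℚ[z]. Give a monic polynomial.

By polynomial division,
  z^5+6z^4+21z^3+43z^2+48z+21 = ((1/2)z^2+(7/2)z+27/2)(2z^3-2z^2+2z-42) + (84z^2+168z+588)
  2z^3-2z^2+2z-42 = ((1/42)z-1/14)(84z^2+168z+588) + (0)
Last nonzero remainder: 84z^2+168z+588. Dividing through by 84 gives the monic gcd z^2+2z+7.

z^2+2z+7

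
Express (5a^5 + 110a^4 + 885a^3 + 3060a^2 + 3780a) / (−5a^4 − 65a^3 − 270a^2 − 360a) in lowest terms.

(−a^2 − 13a − 42)/(a + 4)

Repeated division with remainder:
  5a^5 + 110a^4 + 885a^3 + 3060a^2 + 3780a = (−a − 9)(−5a^4 − 65a^3 − 270a^2 − 360a) + (30a^3 + 270a^2 + 540a)
  −5a^4 − 65a^3 − 270a^2 − 360a = (−(1/6)a − 2/3)(30a^3 + 270a^2 + 540a) + (0)
Last nonzero remainder: 30a^3 + 270a^2 + 540a. Dividing through by 30 gives the monic gcd a^3 + 9a^2 + 18a.
Cancel a^3 + 9a^2 + 18a from numerator and denominator to get the reduced form.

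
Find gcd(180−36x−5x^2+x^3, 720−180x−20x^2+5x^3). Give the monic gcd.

−36+x^2

By polynomial division,
  x^3−5x^2−36x+180 = (1/5)(5x^3−20x^2−180x+720) + (−x^2+36)
  5x^3−20x^2−180x+720 = (−5x+20)(−x^2+36) + (0)
Last nonzero remainder: −x^2+36. Dividing through by −1 gives the monic gcd x^2−36.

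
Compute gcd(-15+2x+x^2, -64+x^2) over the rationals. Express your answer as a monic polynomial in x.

1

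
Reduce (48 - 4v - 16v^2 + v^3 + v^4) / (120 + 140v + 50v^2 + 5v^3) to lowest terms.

(24 - 14v - v^2 + v^3)/(60 + 40v + 5v^2)

Repeated division with remainder:
  v^4 + v^3 - 16v^2 - 4v + 48 = ((1/5)v - 9/5)(5v^3 + 50v^2 + 140v + 120) + (46v^2 + 224v + 264)
  5v^3 + 50v^2 + 140v + 120 = ((5/46)v + 295/529)(46v^2 + 224v + 264) + (-(7200/529)v - 14400/529)
  46v^2 + 224v + 264 = (-(12167/3600)v - 5819/600)(-(7200/529)v - 14400/529) + (0)
Last nonzero remainder: -(7200/529)v - 14400/529. Dividing through by -7200/529 gives the monic gcd v + 2.
Cancel v + 2 from numerator and denominator to get the reduced form.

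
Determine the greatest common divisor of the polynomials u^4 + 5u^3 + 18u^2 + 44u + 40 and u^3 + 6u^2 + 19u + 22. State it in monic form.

u + 2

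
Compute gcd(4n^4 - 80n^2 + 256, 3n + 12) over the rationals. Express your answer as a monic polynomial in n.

n + 4

Repeated division with remainder:
  4n^4 - 80n^2 + 256 = ((4/3)n^3 - (16/3)n^2 - (16/3)n + 64/3)(3n + 12) + (0)
Last nonzero remainder: 3n + 12. Dividing through by 3 gives the monic gcd n + 4.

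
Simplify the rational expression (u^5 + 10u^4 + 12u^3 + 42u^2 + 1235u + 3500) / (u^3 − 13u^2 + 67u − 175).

(u^3 + 16u^2 + 83u + 140)/(u − 7)

Apply the Euclidean algorithm:
  u^5 + 10u^4 + 12u^3 + 42u^2 + 1235u + 3500 = (u^2 + 23u + 244)(u^3 − 13u^2 + 67u − 175) + (1848u^2 − 11088u + 46200)
  u^3 − 13u^2 + 67u − 175 = ((1/1848)u − 1/264)(1848u^2 − 11088u + 46200) + (0)
Last nonzero remainder: 1848u^2 − 11088u + 46200. Dividing through by 1848 gives the monic gcd u^2 − 6u + 25.
Cancel u^2 − 6u + 25 from numerator and denominator to get the reduced form.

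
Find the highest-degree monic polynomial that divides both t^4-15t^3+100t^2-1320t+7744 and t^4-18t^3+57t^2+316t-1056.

t^2-19t+88

Apply the Euclidean algorithm:
  t^4-15t^3+100t^2-1320t+7744 = (t^4-18t^3+57t^2+316t-1056) + (3t^3+43t^2-1636t+8800)
  t^4-18t^3+57t^2+316t-1056 = ((1/3)t-97/9)(3t^3+43t^2-1636t+8800) + ((9592/9)t^2-(182248/9)t+844096/9)
  3t^3+43t^2-1636t+8800 = ((27/9592)t+225/2398)((9592/9)t^2-(182248/9)t+844096/9) + (0)
Last nonzero remainder: (9592/9)t^2-(182248/9)t+844096/9. Dividing through by 9592/9 gives the monic gcd t^2-19t+88.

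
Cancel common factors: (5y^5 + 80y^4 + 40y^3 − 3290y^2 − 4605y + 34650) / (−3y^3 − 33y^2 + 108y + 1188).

(−5y^3 + 5y^2 + 205y − 525)/(3y − 18)

Euclidean algorithm in ℚ[y]:
  5y^5 + 80y^4 + 40y^3 − 3290y^2 − 4605y + 34650 = (−(5/3)y^2 − (25/3)y + 55/3)(−3y^3 − 33y^2 + 108y + 1188) + (195y^2 + 3315y + 12870)
  −3y^3 − 33y^2 + 108y + 1188 = (−(1/65)y + 6/65)(195y^2 + 3315y + 12870) + (0)
Last nonzero remainder: 195y^2 + 3315y + 12870. Dividing through by 195 gives the monic gcd y^2 + 17y + 66.
Cancel y^2 + 17y + 66 from numerator and denominator to get the reduced form.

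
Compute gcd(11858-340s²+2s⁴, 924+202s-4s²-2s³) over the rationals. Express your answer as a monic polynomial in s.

-77-4s+s²

By polynomial division,
  2s⁴-340s²+11858 = (-s+2)(-2s³-4s²+202s+924) + (-130s²+520s+10010)
  -2s³-4s²+202s+924 = ((1/65)s+6/65)(-130s²+520s+10010) + (0)
Last nonzero remainder: -130s²+520s+10010. Dividing through by -130 gives the monic gcd s²-4s-77.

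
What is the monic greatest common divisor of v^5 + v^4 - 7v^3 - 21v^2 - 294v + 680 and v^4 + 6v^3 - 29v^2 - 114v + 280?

By polynomial division,
  v^5 + v^4 - 7v^3 - 21v^2 - 294v + 680 = (v - 5)(v^4 + 6v^3 - 29v^2 - 114v + 280) + (52v^3 - 52v^2 - 1144v + 2080)
  v^4 + 6v^3 - 29v^2 - 114v + 280 = ((1/52)v + 7/52)(52v^3 - 52v^2 - 1144v + 2080) + (0)
Last nonzero remainder: 52v^3 - 52v^2 - 1144v + 2080. Dividing through by 52 gives the monic gcd v^3 - v^2 - 22v + 40.

v^3 - v^2 - 22v + 40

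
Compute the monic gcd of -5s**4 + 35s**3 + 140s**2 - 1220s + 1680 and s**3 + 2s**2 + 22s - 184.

s - 4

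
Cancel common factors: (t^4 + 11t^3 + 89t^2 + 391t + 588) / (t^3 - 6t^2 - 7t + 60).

By polynomial division,
  t^4 + 11t^3 + 89t^2 + 391t + 588 = (t + 17)(t^3 - 6t^2 - 7t + 60) + (198t^2 + 450t - 432)
  t^3 - 6t^2 - 7t + 60 = ((1/198)t - 91/2178)(198t^2 + 450t - 432) + ((1692/121)t + 5076/121)
  198t^2 + 450t - 432 = ((1331/94)t - 484/47)((1692/121)t + 5076/121) + (0)
Last nonzero remainder: (1692/121)t + 5076/121. Dividing through by 1692/121 gives the monic gcd t + 3.
Cancel t + 3 from numerator and denominator to get the reduced form.

(t^3 + 8t^2 + 65t + 196)/(t^2 - 9t + 20)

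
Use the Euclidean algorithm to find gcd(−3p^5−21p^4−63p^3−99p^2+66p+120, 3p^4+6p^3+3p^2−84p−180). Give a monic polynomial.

p^2+3p+10

Repeated division with remainder:
  −3p^5−21p^4−63p^3−99p^2+66p+120 = (−p−5)(3p^4+6p^3+3p^2−84p−180) + (−30p^3−168p^2−534p−780)
  3p^4+6p^3+3p^2−84p−180 = (−(1/10)p+9/25)(−30p^3−168p^2−534p−780) + ((252/25)p^2+(756/25)p+504/5)
  −30p^3−168p^2−534p−780 = (−(125/42)p−325/42)((252/25)p^2+(756/25)p+504/5) + (0)
Last nonzero remainder: (252/25)p^2+(756/25)p+504/5. Dividing through by 252/25 gives the monic gcd p^2+3p+10.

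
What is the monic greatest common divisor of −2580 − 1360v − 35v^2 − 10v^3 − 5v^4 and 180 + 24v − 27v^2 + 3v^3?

2 + v

Apply the Euclidean algorithm:
  −5v^4 − 10v^3 − 35v^2 − 1360v − 2580 = (−(5/3)v − 55/3)(3v^3 − 27v^2 + 24v + 180) + (−490v^2 − 620v + 720)
  3v^3 − 27v^2 + 24v + 180 = (−(3/490)v + 1509/24010)(−490v^2 − 620v + 720) + ((161766/2401)v + 323532/2401)
  −490v^2 − 620v + 720 = (−(588245/80883)v + 48020/8987)((161766/2401)v + 323532/2401) + (0)
Last nonzero remainder: (161766/2401)v + 323532/2401. Dividing through by 161766/2401 gives the monic gcd v + 2.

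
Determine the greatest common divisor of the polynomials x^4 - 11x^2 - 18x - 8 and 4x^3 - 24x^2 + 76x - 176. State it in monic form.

x - 4

Apply the Euclidean algorithm:
  x^4 - 11x^2 - 18x - 8 = ((1/4)x + 3/2)(4x^3 - 24x^2 + 76x - 176) + (6x^2 - 88x + 256)
  4x^3 - 24x^2 + 76x - 176 = ((2/3)x + 52/9)(6x^2 - 88x + 256) + ((3724/9)x - 14896/9)
  6x^2 - 88x + 256 = ((27/1862)x - 144/931)((3724/9)x - 14896/9) + (0)
Last nonzero remainder: (3724/9)x - 14896/9. Dividing through by 3724/9 gives the monic gcd x - 4.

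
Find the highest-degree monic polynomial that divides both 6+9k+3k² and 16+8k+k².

Apply the Euclidean algorithm:
  3k²+9k+6 = (3)(k²+8k+16) + (−15k−42)
  k²+8k+16 = (−(1/15)k−26/75)(−15k−42) + (36/25)
  −15k−42 = (−(125/12)k−175/6)(36/25) + (0)
The last nonzero remainder is the constant 36/25, so the polynomials are coprime and gcd = 1.

1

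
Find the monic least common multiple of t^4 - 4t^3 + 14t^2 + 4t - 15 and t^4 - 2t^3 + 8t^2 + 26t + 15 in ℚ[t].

Repeated division with remainder:
  t^4 - 4t^3 + 14t^2 + 4t - 15 = (t^4 - 2t^3 + 8t^2 + 26t + 15) + (-2t^3 + 6t^2 - 22t - 30)
  t^4 - 2t^3 + 8t^2 + 26t + 15 = (-(1/2)t - 1/2)(-2t^3 + 6t^2 - 22t - 30) + (0)
Last nonzero remainder: -2t^3 + 6t^2 - 22t - 30. Dividing through by -2 gives the monic gcd t^3 - 3t^2 + 11t + 15.
Then lcm(f, g) = f·g / gcd(f, g); expanding and making the result monic gives the answer.

t^5 - 3t^4 + 10t^3 + 18t^2 - 11t - 15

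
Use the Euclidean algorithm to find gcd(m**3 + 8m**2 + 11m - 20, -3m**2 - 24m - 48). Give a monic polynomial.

m + 4

Apply the Euclidean algorithm:
  m**3 + 8m**2 + 11m - 20 = (-(1/3)m)(-3m**2 - 24m - 48) + (-5m - 20)
  -3m**2 - 24m - 48 = ((3/5)m + 12/5)(-5m - 20) + (0)
Last nonzero remainder: -5m - 20. Dividing through by -5 gives the monic gcd m + 4.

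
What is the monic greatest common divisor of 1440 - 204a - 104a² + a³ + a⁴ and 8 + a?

Repeated division with remainder:
  a⁴ + a³ - 104a² - 204a + 1440 = (a³ - 7a² - 48a + 180)(a + 8) + (0)
The last nonzero remainder a + 8 is already monic.

8 + a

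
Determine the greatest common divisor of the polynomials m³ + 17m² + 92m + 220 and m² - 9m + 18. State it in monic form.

1

Euclidean algorithm in ℚ[m]:
  m³ + 17m² + 92m + 220 = (m + 26)(m² - 9m + 18) + (308m - 248)
  m² - 9m + 18 = ((1/308)m - 631/23716)(308m - 248) + (67600/5929)
  308m - 248 = ((456533/16900)m - 183799/8450)(67600/5929) + (0)
The last nonzero remainder is the constant 67600/5929, so the polynomials are coprime and gcd = 1.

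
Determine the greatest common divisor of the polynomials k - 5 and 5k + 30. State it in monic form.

1

By polynomial division,
  k - 5 = (1/5)(5k + 30) + (-11)
  5k + 30 = (-(5/11)k - 30/11)(-11) + (0)
The last nonzero remainder is the constant -11, so the polynomials are coprime and gcd = 1.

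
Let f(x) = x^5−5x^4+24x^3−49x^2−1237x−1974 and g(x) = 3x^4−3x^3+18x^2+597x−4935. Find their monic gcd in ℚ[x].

x^2−3x+47

Repeated division with remainder:
  x^5−5x^4+24x^3−49x^2−1237x−1974 = ((1/3)x−4/3)(3x^4−3x^3+18x^2+597x−4935) + (14x^3−224x^2+1204x−8554)
  3x^4−3x^3+18x^2+597x−4935 = ((3/14)x+45/14)(14x^3−224x^2+1204x−8554) + (480x^2−1440x+22560)
  14x^3−224x^2+1204x−8554 = ((7/240)x−91/240)(480x^2−1440x+22560) + (0)
Last nonzero remainder: 480x^2−1440x+22560. Dividing through by 480 gives the monic gcd x^2−3x+47.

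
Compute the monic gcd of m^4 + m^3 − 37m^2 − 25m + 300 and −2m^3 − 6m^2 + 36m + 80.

Euclidean algorithm in ℚ[m]:
  m^4 + m^3 − 37m^2 − 25m + 300 = (−(1/2)m + 1)(−2m^3 − 6m^2 + 36m + 80) + (−13m^2 − 21m + 220)
  −2m^3 − 6m^2 + 36m + 80 = ((2/13)m + 36/169)(−13m^2 − 21m + 220) + ((1120/169)m + 5600/169)
  −13m^2 − 21m + 220 = (−(2197/1120)m + 1859/280)((1120/169)m + 5600/169) + (0)
Last nonzero remainder: (1120/169)m + 5600/169. Dividing through by 1120/169 gives the monic gcd m + 5.

m + 5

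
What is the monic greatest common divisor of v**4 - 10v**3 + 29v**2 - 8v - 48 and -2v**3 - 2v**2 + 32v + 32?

Apply the Euclidean algorithm:
  v**4 - 10v**3 + 29v**2 - 8v - 48 = (-(1/2)v + 11/2)(-2v**3 - 2v**2 + 32v + 32) + (56v**2 - 168v - 224)
  -2v**3 - 2v**2 + 32v + 32 = (-(1/28)v - 1/7)(56v**2 - 168v - 224) + (0)
Last nonzero remainder: 56v**2 - 168v - 224. Dividing through by 56 gives the monic gcd v**2 - 3v - 4.

v**2 - 3v - 4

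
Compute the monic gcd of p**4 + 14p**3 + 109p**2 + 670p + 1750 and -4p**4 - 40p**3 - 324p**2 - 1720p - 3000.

p**3 + 7p**2 + 60p + 250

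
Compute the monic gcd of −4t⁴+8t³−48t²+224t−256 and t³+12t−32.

t³+12t−32

Repeated division with remainder:
  −4t⁴+8t³−48t²+224t−256 = (−4t+8)(t³+12t−32) + (0)
The last nonzero remainder t³+12t−32 is already monic.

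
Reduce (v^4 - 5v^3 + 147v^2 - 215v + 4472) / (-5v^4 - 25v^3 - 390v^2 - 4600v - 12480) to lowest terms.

By polynomial division,
  v^4 - 5v^3 + 147v^2 - 215v + 4472 = (-1/5)(-5v^4 - 25v^3 - 390v^2 - 4600v - 12480) + (-10v^3 + 69v^2 - 1135v + 1976)
  -5v^4 - 25v^3 - 390v^2 - 4600v - 12480 = ((1/2)v + 119/20)(-10v^3 + 69v^2 - 1135v + 1976) + (-(4661/20)v^2 + (4661/4)v - 121186/5)
  -10v^3 + 69v^2 - 1135v + 1976 = ((200/4661)v - 380/4661)(-(4661/20)v^2 + (4661/4)v - 121186/5) + (0)
Last nonzero remainder: -(4661/20)v^2 + (4661/4)v - 121186/5. Dividing through by -4661/20 gives the monic gcd v^2 - 5v + 104.
Cancel v^2 - 5v + 104 from numerator and denominator to get the reduced form.

(-v^2 - 43)/(5v^2 + 50v + 120)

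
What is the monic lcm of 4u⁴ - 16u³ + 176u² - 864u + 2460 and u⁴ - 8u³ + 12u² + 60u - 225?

u⁶ - 6u⁵ + 37u⁴ - 244u³ + 387u² + 2010u - 9225

Repeated division with remainder:
  4u⁴ - 16u³ + 176u² - 864u + 2460 = (4)(u⁴ - 8u³ + 12u² + 60u - 225) + (16u³ + 128u² - 1104u + 3360)
  u⁴ - 8u³ + 12u² + 60u - 225 = ((1/16)u - 1)(16u³ + 128u² - 1104u + 3360) + (209u² - 1254u + 3135)
  16u³ + 128u² - 1104u + 3360 = ((16/209)u + 224/209)(209u² - 1254u + 3135) + (0)
Last nonzero remainder: 209u² - 1254u + 3135. Dividing through by 209 gives the monic gcd u² - 6u + 15.
Then lcm(f, g) = f·g / gcd(f, g); expanding and making the result monic gives the answer.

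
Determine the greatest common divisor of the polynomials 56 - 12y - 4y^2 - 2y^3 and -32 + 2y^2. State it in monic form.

1

By polynomial division,
  -2y^3 - 4y^2 - 12y + 56 = (-y - 2)(2y^2 - 32) + (-44y - 8)
  2y^2 - 32 = (-(1/22)y + 1/121)(-44y - 8) + (-3864/121)
  -44y - 8 = ((1331/966)y + 121/483)(-3864/121) + (0)
The last nonzero remainder is the constant -3864/121, so the polynomials are coprime and gcd = 1.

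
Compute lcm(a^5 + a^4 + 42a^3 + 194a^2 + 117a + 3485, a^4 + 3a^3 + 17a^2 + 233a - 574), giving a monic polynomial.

By polynomial division,
  a^5 + a^4 + 42a^3 + 194a^2 + 117a + 3485 = (a - 2)(a^4 + 3a^3 + 17a^2 + 233a - 574) + (31a^3 - 5a^2 + 1157a + 2337)
  a^4 + 3a^3 + 17a^2 + 233a - 574 = ((1/31)a + 98/961)(31a^3 - 5a^2 + 1157a + 2337) + (-(19040/961)a^2 + (38080/961)a - 780640/961)
  31a^3 - 5a^2 + 1157a + 2337 = (-(29791/19040)a - 54777/19040)(-(19040/961)a^2 + (38080/961)a - 780640/961) + (0)
Last nonzero remainder: -(19040/961)a^2 + (38080/961)a - 780640/961. Dividing through by -19040/961 gives the monic gcd a^2 - 2a + 41.
Then lcm(f, g) = f·g / gcd(f, g); expanding and making the result monic gives the answer.

a^7 + 6a^6 + 33a^5 + 390a^4 + 499a^3 + 1354a^2 + 15787a - 48790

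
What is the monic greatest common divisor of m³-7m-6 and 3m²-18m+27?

Apply the Euclidean algorithm:
  m³-7m-6 = ((1/3)m+2)(3m²-18m+27) + (20m-60)
  3m²-18m+27 = ((3/20)m-9/20)(20m-60) + (0)
Last nonzero remainder: 20m-60. Dividing through by 20 gives the monic gcd m-3.

m-3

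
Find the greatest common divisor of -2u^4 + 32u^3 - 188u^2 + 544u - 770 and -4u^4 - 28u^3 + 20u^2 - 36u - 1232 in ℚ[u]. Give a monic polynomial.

Apply the Euclidean algorithm:
  -2u^4 + 32u^3 - 188u^2 + 544u - 770 = (1/2)(-4u^4 - 28u^3 + 20u^2 - 36u - 1232) + (46u^3 - 198u^2 + 562u - 154)
  -4u^4 - 28u^3 + 20u^2 - 36u - 1232 = (-(2/23)u - 520/529)(46u^3 - 198u^2 + 562u - 154) + (-(66528/529)u^2 + (266112/529)u - 731808/529)
  46u^3 - 198u^2 + 562u - 154 = (-(12167/33264)u + 529/4752)(-(66528/529)u^2 + (266112/529)u - 731808/529) + (0)
Last nonzero remainder: -(66528/529)u^2 + (266112/529)u - 731808/529. Dividing through by -66528/529 gives the monic gcd u^2 - 4u + 11.

u^2 - 4u + 11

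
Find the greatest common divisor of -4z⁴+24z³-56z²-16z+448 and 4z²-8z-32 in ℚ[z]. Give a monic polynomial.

z²-2z-8

By polynomial division,
  -4z⁴+24z³-56z²-16z+448 = (-z²+4z-14)(4z²-8z-32) + (0)
Last nonzero remainder: 4z²-8z-32. Dividing through by 4 gives the monic gcd z²-2z-8.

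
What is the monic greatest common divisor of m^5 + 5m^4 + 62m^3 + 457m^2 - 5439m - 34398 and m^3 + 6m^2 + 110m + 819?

m^3 + 6m^2 + 110m + 819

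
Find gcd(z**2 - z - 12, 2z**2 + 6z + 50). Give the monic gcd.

Euclidean algorithm in ℚ[z]:
  z**2 - z - 12 = (1/2)(2z**2 + 6z + 50) + (-4z - 37)
  2z**2 + 6z + 50 = (-(1/2)z + 25/8)(-4z - 37) + (1325/8)
  -4z - 37 = (-(32/1325)z - 296/1325)(1325/8) + (0)
The last nonzero remainder is the constant 1325/8, so the polynomials are coprime and gcd = 1.

1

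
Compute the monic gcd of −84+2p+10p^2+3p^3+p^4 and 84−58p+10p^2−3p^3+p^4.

−28+10p+p^3

Apply the Euclidean algorithm:
  p^4+3p^3+10p^2+2p−84 = (p^4−3p^3+10p^2−58p+84) + (6p^3+60p−168)
  p^4−3p^3+10p^2−58p+84 = ((1/6)p−1/2)(6p^3+60p−168) + (0)
Last nonzero remainder: 6p^3+60p−168. Dividing through by 6 gives the monic gcd p^3+10p−28.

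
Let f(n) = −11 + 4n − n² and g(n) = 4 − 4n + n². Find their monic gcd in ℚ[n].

1

Apply the Euclidean algorithm:
  −n² + 4n − 11 = (−1)(n² − 4n + 4) + (−7)
  n² − 4n + 4 = (−(1/7)n² + (4/7)n − 4/7)(−7) + (0)
The last nonzero remainder is the constant −7, so the polynomials are coprime and gcd = 1.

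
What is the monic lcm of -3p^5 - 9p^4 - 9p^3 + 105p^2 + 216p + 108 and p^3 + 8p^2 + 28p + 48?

Repeated division with remainder:
  -3p^5 - 9p^4 - 9p^3 + 105p^2 + 216p + 108 = (-3p^2 + 15p - 45)(p^3 + 8p^2 + 28p + 48) + (189p^2 + 756p + 2268)
  p^3 + 8p^2 + 28p + 48 = ((1/189)p + 4/189)(189p^2 + 756p + 2268) + (0)
Last nonzero remainder: 189p^2 + 756p + 2268. Dividing through by 189 gives the monic gcd p^2 + 4p + 12.
Then lcm(f, g) = f·g / gcd(f, g); expanding and making the result monic gives the answer.

p^6 + 7p^5 + 15p^4 - 23p^3 - 212p^2 - 324p - 144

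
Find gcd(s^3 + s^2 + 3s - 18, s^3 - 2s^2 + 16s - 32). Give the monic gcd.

Repeated division with remainder:
  s^3 + s^2 + 3s - 18 = (s^3 - 2s^2 + 16s - 32) + (3s^2 - 13s + 14)
  s^3 - 2s^2 + 16s - 32 = ((1/3)s + 7/9)(3s^2 - 13s + 14) + ((193/9)s - 386/9)
  3s^2 - 13s + 14 = ((27/193)s - 63/193)((193/9)s - 386/9) + (0)
Last nonzero remainder: (193/9)s - 386/9. Dividing through by 193/9 gives the monic gcd s - 2.

s - 2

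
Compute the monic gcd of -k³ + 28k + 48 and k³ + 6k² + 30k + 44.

k + 2

By polynomial division,
  -k³ + 28k + 48 = (-1)(k³ + 6k² + 30k + 44) + (6k² + 58k + 92)
  k³ + 6k² + 30k + 44 = ((1/6)k - 11/18)(6k² + 58k + 92) + ((451/9)k + 902/9)
  6k² + 58k + 92 = ((54/451)k + 414/451)((451/9)k + 902/9) + (0)
Last nonzero remainder: (451/9)k + 902/9. Dividing through by 451/9 gives the monic gcd k + 2.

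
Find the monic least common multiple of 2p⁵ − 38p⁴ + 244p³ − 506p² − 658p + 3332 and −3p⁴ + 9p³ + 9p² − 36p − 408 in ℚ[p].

p⁷ − 15p⁶ + 54p⁵ + 83p⁴ − 365p³ − 1674p² + 4032p + 13328

Repeated division with remainder:
  2p⁵ − 38p⁴ + 244p³ − 506p² − 658p + 3332 = (−(2/3)p + 32/3)(−3p⁴ + 9p³ + 9p² − 36p − 408) + (154p³ − 626p² − 546p + 7684)
  −3p⁴ + 9p³ + 9p² − 36p − 408 = (−(3/154)p − 123/5929)(154p³ − 626p² − 546p + 7684) + (−(86700/5929)p² + (86700/847)p − 1473900/5929)
  154p³ − 626p² − 546p + 7684 = (−(456533/43350)p − 669977/21675)(−(86700/5929)p² + (86700/847)p − 1473900/5929) + (0)
Last nonzero remainder: −(86700/5929)p² + (86700/847)p − 1473900/5929. Dividing through by −86700/5929 gives the monic gcd p² − 7p + 17.
Then lcm(f, g) = f·g / gcd(f, g); expanding and making the result monic gives the answer.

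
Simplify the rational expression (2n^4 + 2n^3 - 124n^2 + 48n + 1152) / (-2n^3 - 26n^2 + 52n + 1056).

(-n^2 + n + 12)/(n + 11)

Euclidean algorithm in ℚ[n]:
  2n^4 + 2n^3 - 124n^2 + 48n + 1152 = (-n + 12)(-2n^3 - 26n^2 + 52n + 1056) + (240n^2 + 480n - 11520)
  -2n^3 - 26n^2 + 52n + 1056 = (-(1/120)n - 11/120)(240n^2 + 480n - 11520) + (0)
Last nonzero remainder: 240n^2 + 480n - 11520. Dividing through by 240 gives the monic gcd n^2 + 2n - 48.
Cancel n^2 + 2n - 48 from numerator and denominator to get the reduced form.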